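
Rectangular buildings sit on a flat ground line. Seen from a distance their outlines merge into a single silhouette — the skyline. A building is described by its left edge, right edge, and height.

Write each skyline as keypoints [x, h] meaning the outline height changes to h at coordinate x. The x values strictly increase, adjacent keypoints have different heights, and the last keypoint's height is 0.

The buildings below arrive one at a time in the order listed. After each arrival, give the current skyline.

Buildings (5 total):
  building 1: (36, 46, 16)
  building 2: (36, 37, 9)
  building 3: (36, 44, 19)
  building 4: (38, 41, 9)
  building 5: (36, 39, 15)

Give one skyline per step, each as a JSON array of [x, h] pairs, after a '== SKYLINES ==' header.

== SKYLINES ==
[[36,16],[46,0]]
[[36,16],[46,0]]
[[36,19],[44,16],[46,0]]
[[36,19],[44,16],[46,0]]
[[36,19],[44,16],[46,0]]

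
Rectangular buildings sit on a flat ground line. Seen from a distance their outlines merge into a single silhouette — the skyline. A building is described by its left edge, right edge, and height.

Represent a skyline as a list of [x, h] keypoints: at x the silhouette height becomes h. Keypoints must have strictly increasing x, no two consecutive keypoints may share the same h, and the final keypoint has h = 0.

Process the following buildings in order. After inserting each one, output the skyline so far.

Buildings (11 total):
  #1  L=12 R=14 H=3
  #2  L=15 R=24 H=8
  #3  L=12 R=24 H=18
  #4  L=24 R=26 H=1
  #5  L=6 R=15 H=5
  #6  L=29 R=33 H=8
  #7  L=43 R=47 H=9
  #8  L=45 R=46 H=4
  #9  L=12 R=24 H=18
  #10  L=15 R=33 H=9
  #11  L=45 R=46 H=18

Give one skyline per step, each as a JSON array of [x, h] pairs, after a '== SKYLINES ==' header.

== SKYLINES ==
[[12,3],[14,0]]
[[12,3],[14,0],[15,8],[24,0]]
[[12,18],[24,0]]
[[12,18],[24,1],[26,0]]
[[6,5],[12,18],[24,1],[26,0]]
[[6,5],[12,18],[24,1],[26,0],[29,8],[33,0]]
[[6,5],[12,18],[24,1],[26,0],[29,8],[33,0],[43,9],[47,0]]
[[6,5],[12,18],[24,1],[26,0],[29,8],[33,0],[43,9],[47,0]]
[[6,5],[12,18],[24,1],[26,0],[29,8],[33,0],[43,9],[47,0]]
[[6,5],[12,18],[24,9],[33,0],[43,9],[47,0]]
[[6,5],[12,18],[24,9],[33,0],[43,9],[45,18],[46,9],[47,0]]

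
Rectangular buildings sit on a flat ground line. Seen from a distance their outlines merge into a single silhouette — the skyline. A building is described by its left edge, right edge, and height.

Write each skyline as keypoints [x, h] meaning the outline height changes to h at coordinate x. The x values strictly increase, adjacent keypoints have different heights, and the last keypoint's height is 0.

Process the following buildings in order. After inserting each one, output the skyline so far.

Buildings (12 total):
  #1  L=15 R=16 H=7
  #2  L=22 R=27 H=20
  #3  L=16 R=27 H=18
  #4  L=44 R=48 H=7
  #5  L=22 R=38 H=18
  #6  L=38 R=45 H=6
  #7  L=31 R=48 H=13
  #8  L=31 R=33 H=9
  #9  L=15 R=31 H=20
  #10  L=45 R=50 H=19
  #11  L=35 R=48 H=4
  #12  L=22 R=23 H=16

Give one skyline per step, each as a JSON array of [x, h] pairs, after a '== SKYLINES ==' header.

== SKYLINES ==
[[15,7],[16,0]]
[[15,7],[16,0],[22,20],[27,0]]
[[15,7],[16,18],[22,20],[27,0]]
[[15,7],[16,18],[22,20],[27,0],[44,7],[48,0]]
[[15,7],[16,18],[22,20],[27,18],[38,0],[44,7],[48,0]]
[[15,7],[16,18],[22,20],[27,18],[38,6],[44,7],[48,0]]
[[15,7],[16,18],[22,20],[27,18],[38,13],[48,0]]
[[15,7],[16,18],[22,20],[27,18],[38,13],[48,0]]
[[15,20],[31,18],[38,13],[48,0]]
[[15,20],[31,18],[38,13],[45,19],[50,0]]
[[15,20],[31,18],[38,13],[45,19],[50,0]]
[[15,20],[31,18],[38,13],[45,19],[50,0]]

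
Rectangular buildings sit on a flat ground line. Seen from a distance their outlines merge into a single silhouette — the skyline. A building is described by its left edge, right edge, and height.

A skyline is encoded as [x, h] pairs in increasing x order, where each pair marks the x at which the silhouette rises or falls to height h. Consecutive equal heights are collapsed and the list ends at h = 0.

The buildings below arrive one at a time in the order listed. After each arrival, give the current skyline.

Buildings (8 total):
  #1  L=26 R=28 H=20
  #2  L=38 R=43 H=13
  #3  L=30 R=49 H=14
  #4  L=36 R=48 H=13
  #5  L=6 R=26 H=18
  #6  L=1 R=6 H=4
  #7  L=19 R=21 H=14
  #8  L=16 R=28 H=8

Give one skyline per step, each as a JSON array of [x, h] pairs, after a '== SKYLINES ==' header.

== SKYLINES ==
[[26,20],[28,0]]
[[26,20],[28,0],[38,13],[43,0]]
[[26,20],[28,0],[30,14],[49,0]]
[[26,20],[28,0],[30,14],[49,0]]
[[6,18],[26,20],[28,0],[30,14],[49,0]]
[[1,4],[6,18],[26,20],[28,0],[30,14],[49,0]]
[[1,4],[6,18],[26,20],[28,0],[30,14],[49,0]]
[[1,4],[6,18],[26,20],[28,0],[30,14],[49,0]]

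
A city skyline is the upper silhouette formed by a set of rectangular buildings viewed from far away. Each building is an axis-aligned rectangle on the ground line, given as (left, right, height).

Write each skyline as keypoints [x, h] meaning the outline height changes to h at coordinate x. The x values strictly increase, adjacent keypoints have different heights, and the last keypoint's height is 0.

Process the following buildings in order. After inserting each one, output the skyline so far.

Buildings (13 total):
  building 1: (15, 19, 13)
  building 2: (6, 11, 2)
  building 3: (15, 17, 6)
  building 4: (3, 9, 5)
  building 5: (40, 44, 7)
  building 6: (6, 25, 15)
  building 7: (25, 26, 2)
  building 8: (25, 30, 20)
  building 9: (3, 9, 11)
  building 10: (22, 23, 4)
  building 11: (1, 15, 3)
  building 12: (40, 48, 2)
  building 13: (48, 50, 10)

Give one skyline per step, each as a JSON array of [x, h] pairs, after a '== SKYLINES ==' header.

== SKYLINES ==
[[15,13],[19,0]]
[[6,2],[11,0],[15,13],[19,0]]
[[6,2],[11,0],[15,13],[19,0]]
[[3,5],[9,2],[11,0],[15,13],[19,0]]
[[3,5],[9,2],[11,0],[15,13],[19,0],[40,7],[44,0]]
[[3,5],[6,15],[25,0],[40,7],[44,0]]
[[3,5],[6,15],[25,2],[26,0],[40,7],[44,0]]
[[3,5],[6,15],[25,20],[30,0],[40,7],[44,0]]
[[3,11],[6,15],[25,20],[30,0],[40,7],[44,0]]
[[3,11],[6,15],[25,20],[30,0],[40,7],[44,0]]
[[1,3],[3,11],[6,15],[25,20],[30,0],[40,7],[44,0]]
[[1,3],[3,11],[6,15],[25,20],[30,0],[40,7],[44,2],[48,0]]
[[1,3],[3,11],[6,15],[25,20],[30,0],[40,7],[44,2],[48,10],[50,0]]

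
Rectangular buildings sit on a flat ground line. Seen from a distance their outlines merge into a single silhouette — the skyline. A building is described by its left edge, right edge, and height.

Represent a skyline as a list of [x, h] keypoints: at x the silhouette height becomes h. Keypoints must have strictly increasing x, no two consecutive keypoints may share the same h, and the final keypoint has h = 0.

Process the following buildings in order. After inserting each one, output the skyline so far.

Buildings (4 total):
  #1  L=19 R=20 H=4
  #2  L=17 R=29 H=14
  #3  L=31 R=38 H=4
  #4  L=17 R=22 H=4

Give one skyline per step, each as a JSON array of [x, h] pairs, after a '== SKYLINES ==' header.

== SKYLINES ==
[[19,4],[20,0]]
[[17,14],[29,0]]
[[17,14],[29,0],[31,4],[38,0]]
[[17,14],[29,0],[31,4],[38,0]]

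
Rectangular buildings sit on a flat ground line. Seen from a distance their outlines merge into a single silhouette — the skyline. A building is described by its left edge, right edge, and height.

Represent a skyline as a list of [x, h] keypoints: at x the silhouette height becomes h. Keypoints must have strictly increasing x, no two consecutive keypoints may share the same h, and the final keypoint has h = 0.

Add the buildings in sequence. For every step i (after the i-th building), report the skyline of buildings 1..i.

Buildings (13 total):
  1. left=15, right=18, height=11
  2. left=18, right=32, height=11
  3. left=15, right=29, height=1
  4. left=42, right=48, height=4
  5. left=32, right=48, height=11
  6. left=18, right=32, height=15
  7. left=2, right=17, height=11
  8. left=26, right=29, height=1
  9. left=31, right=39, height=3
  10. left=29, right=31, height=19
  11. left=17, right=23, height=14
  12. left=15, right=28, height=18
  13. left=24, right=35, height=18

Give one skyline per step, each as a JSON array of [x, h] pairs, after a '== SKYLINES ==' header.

== SKYLINES ==
[[15,11],[18,0]]
[[15,11],[32,0]]
[[15,11],[32,0]]
[[15,11],[32,0],[42,4],[48,0]]
[[15,11],[48,0]]
[[15,11],[18,15],[32,11],[48,0]]
[[2,11],[18,15],[32,11],[48,0]]
[[2,11],[18,15],[32,11],[48,0]]
[[2,11],[18,15],[32,11],[48,0]]
[[2,11],[18,15],[29,19],[31,15],[32,11],[48,0]]
[[2,11],[17,14],[18,15],[29,19],[31,15],[32,11],[48,0]]
[[2,11],[15,18],[28,15],[29,19],[31,15],[32,11],[48,0]]
[[2,11],[15,18],[29,19],[31,18],[35,11],[48,0]]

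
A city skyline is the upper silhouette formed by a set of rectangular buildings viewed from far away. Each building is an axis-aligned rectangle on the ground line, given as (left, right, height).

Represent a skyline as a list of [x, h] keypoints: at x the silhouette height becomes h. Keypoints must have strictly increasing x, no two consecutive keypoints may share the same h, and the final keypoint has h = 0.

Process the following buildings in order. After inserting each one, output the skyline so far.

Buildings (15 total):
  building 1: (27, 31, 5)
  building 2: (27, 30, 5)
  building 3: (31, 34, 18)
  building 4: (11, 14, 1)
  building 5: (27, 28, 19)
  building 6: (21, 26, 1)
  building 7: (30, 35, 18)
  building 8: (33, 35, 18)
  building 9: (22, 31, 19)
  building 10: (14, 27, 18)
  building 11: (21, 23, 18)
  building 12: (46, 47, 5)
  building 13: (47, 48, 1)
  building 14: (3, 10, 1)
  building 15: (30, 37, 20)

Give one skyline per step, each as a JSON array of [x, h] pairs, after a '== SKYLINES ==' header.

== SKYLINES ==
[[27,5],[31,0]]
[[27,5],[31,0]]
[[27,5],[31,18],[34,0]]
[[11,1],[14,0],[27,5],[31,18],[34,0]]
[[11,1],[14,0],[27,19],[28,5],[31,18],[34,0]]
[[11,1],[14,0],[21,1],[26,0],[27,19],[28,5],[31,18],[34,0]]
[[11,1],[14,0],[21,1],[26,0],[27,19],[28,5],[30,18],[35,0]]
[[11,1],[14,0],[21,1],[26,0],[27,19],[28,5],[30,18],[35,0]]
[[11,1],[14,0],[21,1],[22,19],[31,18],[35,0]]
[[11,1],[14,18],[22,19],[31,18],[35,0]]
[[11,1],[14,18],[22,19],[31,18],[35,0]]
[[11,1],[14,18],[22,19],[31,18],[35,0],[46,5],[47,0]]
[[11,1],[14,18],[22,19],[31,18],[35,0],[46,5],[47,1],[48,0]]
[[3,1],[10,0],[11,1],[14,18],[22,19],[31,18],[35,0],[46,5],[47,1],[48,0]]
[[3,1],[10,0],[11,1],[14,18],[22,19],[30,20],[37,0],[46,5],[47,1],[48,0]]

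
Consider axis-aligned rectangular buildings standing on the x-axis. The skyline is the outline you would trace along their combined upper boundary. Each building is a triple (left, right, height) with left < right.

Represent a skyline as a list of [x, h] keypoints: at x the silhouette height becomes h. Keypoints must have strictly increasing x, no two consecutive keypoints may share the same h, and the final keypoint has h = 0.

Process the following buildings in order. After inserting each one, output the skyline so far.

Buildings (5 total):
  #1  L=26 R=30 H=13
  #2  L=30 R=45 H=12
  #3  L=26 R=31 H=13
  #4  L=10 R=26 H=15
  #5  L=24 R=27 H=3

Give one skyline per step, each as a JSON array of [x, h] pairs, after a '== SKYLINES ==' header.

== SKYLINES ==
[[26,13],[30,0]]
[[26,13],[30,12],[45,0]]
[[26,13],[31,12],[45,0]]
[[10,15],[26,13],[31,12],[45,0]]
[[10,15],[26,13],[31,12],[45,0]]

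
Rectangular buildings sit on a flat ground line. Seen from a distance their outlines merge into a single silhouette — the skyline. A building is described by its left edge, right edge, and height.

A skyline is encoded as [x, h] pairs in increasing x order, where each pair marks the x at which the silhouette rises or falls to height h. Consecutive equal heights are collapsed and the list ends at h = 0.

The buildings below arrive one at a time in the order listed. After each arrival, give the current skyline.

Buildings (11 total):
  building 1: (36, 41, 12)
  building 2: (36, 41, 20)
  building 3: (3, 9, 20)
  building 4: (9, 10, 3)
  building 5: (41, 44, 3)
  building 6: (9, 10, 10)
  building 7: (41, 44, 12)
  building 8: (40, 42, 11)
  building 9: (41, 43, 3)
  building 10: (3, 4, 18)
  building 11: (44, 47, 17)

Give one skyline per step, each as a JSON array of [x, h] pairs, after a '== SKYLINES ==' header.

== SKYLINES ==
[[36,12],[41,0]]
[[36,20],[41,0]]
[[3,20],[9,0],[36,20],[41,0]]
[[3,20],[9,3],[10,0],[36,20],[41,0]]
[[3,20],[9,3],[10,0],[36,20],[41,3],[44,0]]
[[3,20],[9,10],[10,0],[36,20],[41,3],[44,0]]
[[3,20],[9,10],[10,0],[36,20],[41,12],[44,0]]
[[3,20],[9,10],[10,0],[36,20],[41,12],[44,0]]
[[3,20],[9,10],[10,0],[36,20],[41,12],[44,0]]
[[3,20],[9,10],[10,0],[36,20],[41,12],[44,0]]
[[3,20],[9,10],[10,0],[36,20],[41,12],[44,17],[47,0]]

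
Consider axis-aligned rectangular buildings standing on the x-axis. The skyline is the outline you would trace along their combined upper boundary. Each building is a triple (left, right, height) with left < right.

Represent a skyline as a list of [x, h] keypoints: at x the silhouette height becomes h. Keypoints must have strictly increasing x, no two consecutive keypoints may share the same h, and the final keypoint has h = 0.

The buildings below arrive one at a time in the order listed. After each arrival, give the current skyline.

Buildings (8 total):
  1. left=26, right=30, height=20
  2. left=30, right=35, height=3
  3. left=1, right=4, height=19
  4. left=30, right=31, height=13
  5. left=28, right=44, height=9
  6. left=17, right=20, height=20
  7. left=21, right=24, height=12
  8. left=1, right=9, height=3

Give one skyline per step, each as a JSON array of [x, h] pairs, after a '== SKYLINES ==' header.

== SKYLINES ==
[[26,20],[30,0]]
[[26,20],[30,3],[35,0]]
[[1,19],[4,0],[26,20],[30,3],[35,0]]
[[1,19],[4,0],[26,20],[30,13],[31,3],[35,0]]
[[1,19],[4,0],[26,20],[30,13],[31,9],[44,0]]
[[1,19],[4,0],[17,20],[20,0],[26,20],[30,13],[31,9],[44,0]]
[[1,19],[4,0],[17,20],[20,0],[21,12],[24,0],[26,20],[30,13],[31,9],[44,0]]
[[1,19],[4,3],[9,0],[17,20],[20,0],[21,12],[24,0],[26,20],[30,13],[31,9],[44,0]]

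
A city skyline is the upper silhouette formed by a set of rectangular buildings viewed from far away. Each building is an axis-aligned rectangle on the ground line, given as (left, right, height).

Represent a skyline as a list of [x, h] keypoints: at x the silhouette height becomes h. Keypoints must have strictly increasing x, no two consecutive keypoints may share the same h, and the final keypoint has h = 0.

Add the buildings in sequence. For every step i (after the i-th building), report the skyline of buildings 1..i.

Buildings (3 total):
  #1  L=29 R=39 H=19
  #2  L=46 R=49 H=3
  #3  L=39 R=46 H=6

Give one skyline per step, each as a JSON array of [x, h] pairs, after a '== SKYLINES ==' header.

== SKYLINES ==
[[29,19],[39,0]]
[[29,19],[39,0],[46,3],[49,0]]
[[29,19],[39,6],[46,3],[49,0]]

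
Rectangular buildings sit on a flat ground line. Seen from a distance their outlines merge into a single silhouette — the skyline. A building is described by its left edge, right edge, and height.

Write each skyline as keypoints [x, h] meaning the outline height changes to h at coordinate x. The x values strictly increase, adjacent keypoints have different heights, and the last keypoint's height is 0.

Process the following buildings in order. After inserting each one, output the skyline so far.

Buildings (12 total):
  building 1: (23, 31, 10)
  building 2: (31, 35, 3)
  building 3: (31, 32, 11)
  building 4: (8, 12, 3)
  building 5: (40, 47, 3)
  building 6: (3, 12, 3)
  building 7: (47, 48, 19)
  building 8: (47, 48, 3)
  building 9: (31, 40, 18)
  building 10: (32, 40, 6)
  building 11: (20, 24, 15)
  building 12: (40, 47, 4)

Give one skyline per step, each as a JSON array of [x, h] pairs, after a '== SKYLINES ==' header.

== SKYLINES ==
[[23,10],[31,0]]
[[23,10],[31,3],[35,0]]
[[23,10],[31,11],[32,3],[35,0]]
[[8,3],[12,0],[23,10],[31,11],[32,3],[35,0]]
[[8,3],[12,0],[23,10],[31,11],[32,3],[35,0],[40,3],[47,0]]
[[3,3],[12,0],[23,10],[31,11],[32,3],[35,0],[40,3],[47,0]]
[[3,3],[12,0],[23,10],[31,11],[32,3],[35,0],[40,3],[47,19],[48,0]]
[[3,3],[12,0],[23,10],[31,11],[32,3],[35,0],[40,3],[47,19],[48,0]]
[[3,3],[12,0],[23,10],[31,18],[40,3],[47,19],[48,0]]
[[3,3],[12,0],[23,10],[31,18],[40,3],[47,19],[48,0]]
[[3,3],[12,0],[20,15],[24,10],[31,18],[40,3],[47,19],[48,0]]
[[3,3],[12,0],[20,15],[24,10],[31,18],[40,4],[47,19],[48,0]]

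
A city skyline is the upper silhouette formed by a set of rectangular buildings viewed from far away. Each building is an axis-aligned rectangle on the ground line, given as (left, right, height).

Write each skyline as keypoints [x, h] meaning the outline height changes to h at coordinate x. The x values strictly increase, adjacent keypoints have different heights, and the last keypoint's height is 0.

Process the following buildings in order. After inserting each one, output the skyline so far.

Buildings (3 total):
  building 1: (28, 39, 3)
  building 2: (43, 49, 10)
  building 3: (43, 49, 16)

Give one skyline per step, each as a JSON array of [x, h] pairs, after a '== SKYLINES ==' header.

== SKYLINES ==
[[28,3],[39,0]]
[[28,3],[39,0],[43,10],[49,0]]
[[28,3],[39,0],[43,16],[49,0]]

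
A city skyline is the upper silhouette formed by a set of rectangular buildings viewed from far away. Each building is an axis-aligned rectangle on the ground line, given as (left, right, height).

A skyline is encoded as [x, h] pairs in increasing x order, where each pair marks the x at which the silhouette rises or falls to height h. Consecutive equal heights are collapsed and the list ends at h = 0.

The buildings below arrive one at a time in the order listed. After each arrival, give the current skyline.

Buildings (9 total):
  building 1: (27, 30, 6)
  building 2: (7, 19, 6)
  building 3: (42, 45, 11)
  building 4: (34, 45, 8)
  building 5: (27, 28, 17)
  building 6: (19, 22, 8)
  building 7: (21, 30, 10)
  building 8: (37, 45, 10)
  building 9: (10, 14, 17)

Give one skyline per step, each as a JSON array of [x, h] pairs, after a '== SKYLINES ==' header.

== SKYLINES ==
[[27,6],[30,0]]
[[7,6],[19,0],[27,6],[30,0]]
[[7,6],[19,0],[27,6],[30,0],[42,11],[45,0]]
[[7,6],[19,0],[27,6],[30,0],[34,8],[42,11],[45,0]]
[[7,6],[19,0],[27,17],[28,6],[30,0],[34,8],[42,11],[45,0]]
[[7,6],[19,8],[22,0],[27,17],[28,6],[30,0],[34,8],[42,11],[45,0]]
[[7,6],[19,8],[21,10],[27,17],[28,10],[30,0],[34,8],[42,11],[45,0]]
[[7,6],[19,8],[21,10],[27,17],[28,10],[30,0],[34,8],[37,10],[42,11],[45,0]]
[[7,6],[10,17],[14,6],[19,8],[21,10],[27,17],[28,10],[30,0],[34,8],[37,10],[42,11],[45,0]]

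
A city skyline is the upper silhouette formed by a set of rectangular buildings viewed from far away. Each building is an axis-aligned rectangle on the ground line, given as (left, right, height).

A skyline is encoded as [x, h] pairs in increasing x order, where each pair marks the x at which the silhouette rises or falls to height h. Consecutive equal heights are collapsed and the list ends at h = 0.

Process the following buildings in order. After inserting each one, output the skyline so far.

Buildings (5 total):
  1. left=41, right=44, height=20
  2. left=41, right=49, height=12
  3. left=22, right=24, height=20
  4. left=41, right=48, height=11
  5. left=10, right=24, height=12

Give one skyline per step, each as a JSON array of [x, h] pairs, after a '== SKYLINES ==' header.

== SKYLINES ==
[[41,20],[44,0]]
[[41,20],[44,12],[49,0]]
[[22,20],[24,0],[41,20],[44,12],[49,0]]
[[22,20],[24,0],[41,20],[44,12],[49,0]]
[[10,12],[22,20],[24,0],[41,20],[44,12],[49,0]]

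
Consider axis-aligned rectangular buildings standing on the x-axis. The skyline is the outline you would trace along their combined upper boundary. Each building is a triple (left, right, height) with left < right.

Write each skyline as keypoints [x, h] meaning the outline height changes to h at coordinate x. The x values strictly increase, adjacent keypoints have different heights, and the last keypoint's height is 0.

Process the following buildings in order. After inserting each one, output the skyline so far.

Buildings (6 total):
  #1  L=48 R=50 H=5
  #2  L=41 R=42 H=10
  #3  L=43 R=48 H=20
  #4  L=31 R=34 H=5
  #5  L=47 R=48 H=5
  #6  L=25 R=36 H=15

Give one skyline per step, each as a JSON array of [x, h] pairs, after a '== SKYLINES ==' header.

== SKYLINES ==
[[48,5],[50,0]]
[[41,10],[42,0],[48,5],[50,0]]
[[41,10],[42,0],[43,20],[48,5],[50,0]]
[[31,5],[34,0],[41,10],[42,0],[43,20],[48,5],[50,0]]
[[31,5],[34,0],[41,10],[42,0],[43,20],[48,5],[50,0]]
[[25,15],[36,0],[41,10],[42,0],[43,20],[48,5],[50,0]]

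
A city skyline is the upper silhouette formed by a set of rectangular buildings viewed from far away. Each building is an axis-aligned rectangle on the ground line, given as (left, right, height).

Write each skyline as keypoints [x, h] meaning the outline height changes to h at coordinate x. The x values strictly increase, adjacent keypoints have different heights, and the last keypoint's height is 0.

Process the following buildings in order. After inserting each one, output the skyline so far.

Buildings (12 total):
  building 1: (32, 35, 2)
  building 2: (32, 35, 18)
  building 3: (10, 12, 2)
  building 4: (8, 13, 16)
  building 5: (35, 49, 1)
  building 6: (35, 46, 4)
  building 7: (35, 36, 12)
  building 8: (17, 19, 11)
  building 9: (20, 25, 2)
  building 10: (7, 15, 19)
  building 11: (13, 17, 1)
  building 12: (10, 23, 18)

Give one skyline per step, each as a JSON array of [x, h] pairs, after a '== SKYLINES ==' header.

== SKYLINES ==
[[32,2],[35,0]]
[[32,18],[35,0]]
[[10,2],[12,0],[32,18],[35,0]]
[[8,16],[13,0],[32,18],[35,0]]
[[8,16],[13,0],[32,18],[35,1],[49,0]]
[[8,16],[13,0],[32,18],[35,4],[46,1],[49,0]]
[[8,16],[13,0],[32,18],[35,12],[36,4],[46,1],[49,0]]
[[8,16],[13,0],[17,11],[19,0],[32,18],[35,12],[36,4],[46,1],[49,0]]
[[8,16],[13,0],[17,11],[19,0],[20,2],[25,0],[32,18],[35,12],[36,4],[46,1],[49,0]]
[[7,19],[15,0],[17,11],[19,0],[20,2],[25,0],[32,18],[35,12],[36,4],[46,1],[49,0]]
[[7,19],[15,1],[17,11],[19,0],[20,2],[25,0],[32,18],[35,12],[36,4],[46,1],[49,0]]
[[7,19],[15,18],[23,2],[25,0],[32,18],[35,12],[36,4],[46,1],[49,0]]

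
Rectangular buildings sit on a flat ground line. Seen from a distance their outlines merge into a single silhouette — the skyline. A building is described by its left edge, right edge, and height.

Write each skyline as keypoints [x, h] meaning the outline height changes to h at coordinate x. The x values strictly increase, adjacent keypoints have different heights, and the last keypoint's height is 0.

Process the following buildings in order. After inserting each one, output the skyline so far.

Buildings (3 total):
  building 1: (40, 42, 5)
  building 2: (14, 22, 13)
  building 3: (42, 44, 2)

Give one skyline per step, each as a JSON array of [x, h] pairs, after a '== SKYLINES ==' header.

== SKYLINES ==
[[40,5],[42,0]]
[[14,13],[22,0],[40,5],[42,0]]
[[14,13],[22,0],[40,5],[42,2],[44,0]]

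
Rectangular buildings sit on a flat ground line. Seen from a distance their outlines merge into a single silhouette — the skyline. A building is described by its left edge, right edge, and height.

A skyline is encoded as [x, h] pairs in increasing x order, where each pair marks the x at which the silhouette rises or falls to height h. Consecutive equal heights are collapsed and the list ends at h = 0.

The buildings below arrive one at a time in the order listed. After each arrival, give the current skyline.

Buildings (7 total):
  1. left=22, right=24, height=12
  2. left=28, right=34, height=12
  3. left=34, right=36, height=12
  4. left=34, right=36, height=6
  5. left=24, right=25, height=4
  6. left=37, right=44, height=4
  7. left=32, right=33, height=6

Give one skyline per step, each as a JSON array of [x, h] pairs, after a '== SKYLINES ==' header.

== SKYLINES ==
[[22,12],[24,0]]
[[22,12],[24,0],[28,12],[34,0]]
[[22,12],[24,0],[28,12],[36,0]]
[[22,12],[24,0],[28,12],[36,0]]
[[22,12],[24,4],[25,0],[28,12],[36,0]]
[[22,12],[24,4],[25,0],[28,12],[36,0],[37,4],[44,0]]
[[22,12],[24,4],[25,0],[28,12],[36,0],[37,4],[44,0]]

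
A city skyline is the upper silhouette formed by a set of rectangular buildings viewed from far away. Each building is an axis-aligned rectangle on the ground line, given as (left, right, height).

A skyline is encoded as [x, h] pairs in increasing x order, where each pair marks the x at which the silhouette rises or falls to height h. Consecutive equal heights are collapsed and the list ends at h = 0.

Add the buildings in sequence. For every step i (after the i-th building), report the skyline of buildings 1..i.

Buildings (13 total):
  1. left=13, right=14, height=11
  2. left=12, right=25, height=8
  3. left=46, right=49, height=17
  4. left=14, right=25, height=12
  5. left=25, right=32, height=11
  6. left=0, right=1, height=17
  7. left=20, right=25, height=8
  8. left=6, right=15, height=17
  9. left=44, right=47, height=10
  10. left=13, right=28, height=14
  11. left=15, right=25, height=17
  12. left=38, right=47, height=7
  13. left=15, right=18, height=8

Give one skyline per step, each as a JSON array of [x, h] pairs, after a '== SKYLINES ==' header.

== SKYLINES ==
[[13,11],[14,0]]
[[12,8],[13,11],[14,8],[25,0]]
[[12,8],[13,11],[14,8],[25,0],[46,17],[49,0]]
[[12,8],[13,11],[14,12],[25,0],[46,17],[49,0]]
[[12,8],[13,11],[14,12],[25,11],[32,0],[46,17],[49,0]]
[[0,17],[1,0],[12,8],[13,11],[14,12],[25,11],[32,0],[46,17],[49,0]]
[[0,17],[1,0],[12,8],[13,11],[14,12],[25,11],[32,0],[46,17],[49,0]]
[[0,17],[1,0],[6,17],[15,12],[25,11],[32,0],[46,17],[49,0]]
[[0,17],[1,0],[6,17],[15,12],[25,11],[32,0],[44,10],[46,17],[49,0]]
[[0,17],[1,0],[6,17],[15,14],[28,11],[32,0],[44,10],[46,17],[49,0]]
[[0,17],[1,0],[6,17],[25,14],[28,11],[32,0],[44,10],[46,17],[49,0]]
[[0,17],[1,0],[6,17],[25,14],[28,11],[32,0],[38,7],[44,10],[46,17],[49,0]]
[[0,17],[1,0],[6,17],[25,14],[28,11],[32,0],[38,7],[44,10],[46,17],[49,0]]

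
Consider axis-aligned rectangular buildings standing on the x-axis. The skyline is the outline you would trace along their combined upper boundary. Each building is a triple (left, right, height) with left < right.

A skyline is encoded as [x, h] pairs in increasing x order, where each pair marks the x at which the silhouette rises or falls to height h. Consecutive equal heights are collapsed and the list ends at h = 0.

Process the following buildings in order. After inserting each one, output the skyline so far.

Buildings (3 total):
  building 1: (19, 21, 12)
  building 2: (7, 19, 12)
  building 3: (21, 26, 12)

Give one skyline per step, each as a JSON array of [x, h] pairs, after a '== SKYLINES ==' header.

== SKYLINES ==
[[19,12],[21,0]]
[[7,12],[21,0]]
[[7,12],[26,0]]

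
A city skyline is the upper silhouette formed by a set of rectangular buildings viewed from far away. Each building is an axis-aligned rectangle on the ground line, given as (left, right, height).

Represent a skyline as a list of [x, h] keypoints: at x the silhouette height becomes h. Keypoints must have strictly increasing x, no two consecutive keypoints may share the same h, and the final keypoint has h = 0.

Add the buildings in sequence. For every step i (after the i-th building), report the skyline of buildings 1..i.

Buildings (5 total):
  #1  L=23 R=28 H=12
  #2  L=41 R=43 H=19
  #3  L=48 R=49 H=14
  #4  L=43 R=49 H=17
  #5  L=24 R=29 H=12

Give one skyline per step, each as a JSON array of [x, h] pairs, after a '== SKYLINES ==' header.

== SKYLINES ==
[[23,12],[28,0]]
[[23,12],[28,0],[41,19],[43,0]]
[[23,12],[28,0],[41,19],[43,0],[48,14],[49,0]]
[[23,12],[28,0],[41,19],[43,17],[49,0]]
[[23,12],[29,0],[41,19],[43,17],[49,0]]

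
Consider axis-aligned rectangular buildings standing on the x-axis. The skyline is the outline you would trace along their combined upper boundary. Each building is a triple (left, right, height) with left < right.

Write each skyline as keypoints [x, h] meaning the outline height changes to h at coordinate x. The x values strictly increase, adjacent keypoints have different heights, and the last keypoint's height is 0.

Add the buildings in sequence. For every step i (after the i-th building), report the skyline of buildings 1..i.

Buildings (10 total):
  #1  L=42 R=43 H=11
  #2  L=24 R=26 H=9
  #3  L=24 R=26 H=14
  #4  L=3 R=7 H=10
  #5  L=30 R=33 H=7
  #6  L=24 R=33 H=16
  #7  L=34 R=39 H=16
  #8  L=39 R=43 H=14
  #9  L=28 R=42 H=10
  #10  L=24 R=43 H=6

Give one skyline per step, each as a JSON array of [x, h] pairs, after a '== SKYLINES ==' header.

== SKYLINES ==
[[42,11],[43,0]]
[[24,9],[26,0],[42,11],[43,0]]
[[24,14],[26,0],[42,11],[43,0]]
[[3,10],[7,0],[24,14],[26,0],[42,11],[43,0]]
[[3,10],[7,0],[24,14],[26,0],[30,7],[33,0],[42,11],[43,0]]
[[3,10],[7,0],[24,16],[33,0],[42,11],[43,0]]
[[3,10],[7,0],[24,16],[33,0],[34,16],[39,0],[42,11],[43,0]]
[[3,10],[7,0],[24,16],[33,0],[34,16],[39,14],[43,0]]
[[3,10],[7,0],[24,16],[33,10],[34,16],[39,14],[43,0]]
[[3,10],[7,0],[24,16],[33,10],[34,16],[39,14],[43,0]]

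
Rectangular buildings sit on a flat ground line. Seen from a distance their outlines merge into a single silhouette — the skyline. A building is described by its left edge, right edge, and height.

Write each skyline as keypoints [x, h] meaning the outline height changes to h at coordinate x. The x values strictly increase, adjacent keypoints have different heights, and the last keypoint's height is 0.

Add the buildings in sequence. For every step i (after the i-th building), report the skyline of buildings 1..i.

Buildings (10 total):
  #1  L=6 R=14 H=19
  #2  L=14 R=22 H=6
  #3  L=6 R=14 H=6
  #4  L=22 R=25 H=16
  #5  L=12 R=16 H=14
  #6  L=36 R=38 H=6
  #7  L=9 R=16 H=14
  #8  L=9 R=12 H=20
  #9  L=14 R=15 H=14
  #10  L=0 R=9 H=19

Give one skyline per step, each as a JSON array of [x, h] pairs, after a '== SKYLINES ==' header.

== SKYLINES ==
[[6,19],[14,0]]
[[6,19],[14,6],[22,0]]
[[6,19],[14,6],[22,0]]
[[6,19],[14,6],[22,16],[25,0]]
[[6,19],[14,14],[16,6],[22,16],[25,0]]
[[6,19],[14,14],[16,6],[22,16],[25,0],[36,6],[38,0]]
[[6,19],[14,14],[16,6],[22,16],[25,0],[36,6],[38,0]]
[[6,19],[9,20],[12,19],[14,14],[16,6],[22,16],[25,0],[36,6],[38,0]]
[[6,19],[9,20],[12,19],[14,14],[16,6],[22,16],[25,0],[36,6],[38,0]]
[[0,19],[9,20],[12,19],[14,14],[16,6],[22,16],[25,0],[36,6],[38,0]]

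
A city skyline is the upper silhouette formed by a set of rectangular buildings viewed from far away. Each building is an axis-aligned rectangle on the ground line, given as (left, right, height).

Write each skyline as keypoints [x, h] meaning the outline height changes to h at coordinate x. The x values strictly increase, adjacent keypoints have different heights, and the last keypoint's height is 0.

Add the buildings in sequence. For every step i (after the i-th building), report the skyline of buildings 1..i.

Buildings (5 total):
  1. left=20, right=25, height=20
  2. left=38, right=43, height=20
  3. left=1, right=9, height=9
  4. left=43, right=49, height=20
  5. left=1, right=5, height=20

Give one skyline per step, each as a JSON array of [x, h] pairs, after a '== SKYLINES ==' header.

== SKYLINES ==
[[20,20],[25,0]]
[[20,20],[25,0],[38,20],[43,0]]
[[1,9],[9,0],[20,20],[25,0],[38,20],[43,0]]
[[1,9],[9,0],[20,20],[25,0],[38,20],[49,0]]
[[1,20],[5,9],[9,0],[20,20],[25,0],[38,20],[49,0]]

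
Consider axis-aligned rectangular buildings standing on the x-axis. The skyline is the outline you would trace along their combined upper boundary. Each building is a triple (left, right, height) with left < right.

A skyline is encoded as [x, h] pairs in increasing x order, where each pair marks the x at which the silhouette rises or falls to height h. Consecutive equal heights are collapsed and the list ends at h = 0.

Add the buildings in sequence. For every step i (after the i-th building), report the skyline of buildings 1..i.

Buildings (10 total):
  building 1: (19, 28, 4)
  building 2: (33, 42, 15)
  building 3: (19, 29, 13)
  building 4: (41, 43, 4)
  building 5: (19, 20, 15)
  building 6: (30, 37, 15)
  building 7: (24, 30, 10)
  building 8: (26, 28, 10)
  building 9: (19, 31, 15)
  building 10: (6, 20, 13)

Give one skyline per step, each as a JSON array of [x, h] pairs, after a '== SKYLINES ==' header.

== SKYLINES ==
[[19,4],[28,0]]
[[19,4],[28,0],[33,15],[42,0]]
[[19,13],[29,0],[33,15],[42,0]]
[[19,13],[29,0],[33,15],[42,4],[43,0]]
[[19,15],[20,13],[29,0],[33,15],[42,4],[43,0]]
[[19,15],[20,13],[29,0],[30,15],[42,4],[43,0]]
[[19,15],[20,13],[29,10],[30,15],[42,4],[43,0]]
[[19,15],[20,13],[29,10],[30,15],[42,4],[43,0]]
[[19,15],[42,4],[43,0]]
[[6,13],[19,15],[42,4],[43,0]]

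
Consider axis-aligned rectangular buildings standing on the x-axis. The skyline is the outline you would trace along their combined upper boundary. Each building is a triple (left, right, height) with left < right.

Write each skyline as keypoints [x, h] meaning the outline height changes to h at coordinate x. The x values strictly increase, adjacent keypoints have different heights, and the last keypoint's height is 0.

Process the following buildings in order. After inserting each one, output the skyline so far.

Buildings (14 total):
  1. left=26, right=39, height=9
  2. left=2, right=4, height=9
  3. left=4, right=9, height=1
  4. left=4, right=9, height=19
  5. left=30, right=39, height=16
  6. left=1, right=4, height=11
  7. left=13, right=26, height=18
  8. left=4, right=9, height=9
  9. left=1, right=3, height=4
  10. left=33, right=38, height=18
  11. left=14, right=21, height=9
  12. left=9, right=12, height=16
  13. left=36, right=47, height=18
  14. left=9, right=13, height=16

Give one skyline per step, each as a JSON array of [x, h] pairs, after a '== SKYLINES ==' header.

== SKYLINES ==
[[26,9],[39,0]]
[[2,9],[4,0],[26,9],[39,0]]
[[2,9],[4,1],[9,0],[26,9],[39,0]]
[[2,9],[4,19],[9,0],[26,9],[39,0]]
[[2,9],[4,19],[9,0],[26,9],[30,16],[39,0]]
[[1,11],[4,19],[9,0],[26,9],[30,16],[39,0]]
[[1,11],[4,19],[9,0],[13,18],[26,9],[30,16],[39,0]]
[[1,11],[4,19],[9,0],[13,18],[26,9],[30,16],[39,0]]
[[1,11],[4,19],[9,0],[13,18],[26,9],[30,16],[39,0]]
[[1,11],[4,19],[9,0],[13,18],[26,9],[30,16],[33,18],[38,16],[39,0]]
[[1,11],[4,19],[9,0],[13,18],[26,9],[30,16],[33,18],[38,16],[39,0]]
[[1,11],[4,19],[9,16],[12,0],[13,18],[26,9],[30,16],[33,18],[38,16],[39,0]]
[[1,11],[4,19],[9,16],[12,0],[13,18],[26,9],[30,16],[33,18],[47,0]]
[[1,11],[4,19],[9,16],[13,18],[26,9],[30,16],[33,18],[47,0]]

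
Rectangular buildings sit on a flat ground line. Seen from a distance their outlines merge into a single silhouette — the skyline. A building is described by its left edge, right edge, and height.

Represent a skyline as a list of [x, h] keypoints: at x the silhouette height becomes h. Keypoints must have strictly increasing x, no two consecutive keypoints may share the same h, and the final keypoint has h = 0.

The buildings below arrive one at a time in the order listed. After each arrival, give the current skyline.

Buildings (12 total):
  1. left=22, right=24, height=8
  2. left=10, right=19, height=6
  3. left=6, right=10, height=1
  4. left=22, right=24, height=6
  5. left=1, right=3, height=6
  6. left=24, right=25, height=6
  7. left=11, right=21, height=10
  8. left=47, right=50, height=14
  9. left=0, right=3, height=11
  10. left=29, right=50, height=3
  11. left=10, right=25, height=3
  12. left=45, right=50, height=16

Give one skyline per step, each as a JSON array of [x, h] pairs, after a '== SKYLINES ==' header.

== SKYLINES ==
[[22,8],[24,0]]
[[10,6],[19,0],[22,8],[24,0]]
[[6,1],[10,6],[19,0],[22,8],[24,0]]
[[6,1],[10,6],[19,0],[22,8],[24,0]]
[[1,6],[3,0],[6,1],[10,6],[19,0],[22,8],[24,0]]
[[1,6],[3,0],[6,1],[10,6],[19,0],[22,8],[24,6],[25,0]]
[[1,6],[3,0],[6,1],[10,6],[11,10],[21,0],[22,8],[24,6],[25,0]]
[[1,6],[3,0],[6,1],[10,6],[11,10],[21,0],[22,8],[24,6],[25,0],[47,14],[50,0]]
[[0,11],[3,0],[6,1],[10,6],[11,10],[21,0],[22,8],[24,6],[25,0],[47,14],[50,0]]
[[0,11],[3,0],[6,1],[10,6],[11,10],[21,0],[22,8],[24,6],[25,0],[29,3],[47,14],[50,0]]
[[0,11],[3,0],[6,1],[10,6],[11,10],[21,3],[22,8],[24,6],[25,0],[29,3],[47,14],[50,0]]
[[0,11],[3,0],[6,1],[10,6],[11,10],[21,3],[22,8],[24,6],[25,0],[29,3],[45,16],[50,0]]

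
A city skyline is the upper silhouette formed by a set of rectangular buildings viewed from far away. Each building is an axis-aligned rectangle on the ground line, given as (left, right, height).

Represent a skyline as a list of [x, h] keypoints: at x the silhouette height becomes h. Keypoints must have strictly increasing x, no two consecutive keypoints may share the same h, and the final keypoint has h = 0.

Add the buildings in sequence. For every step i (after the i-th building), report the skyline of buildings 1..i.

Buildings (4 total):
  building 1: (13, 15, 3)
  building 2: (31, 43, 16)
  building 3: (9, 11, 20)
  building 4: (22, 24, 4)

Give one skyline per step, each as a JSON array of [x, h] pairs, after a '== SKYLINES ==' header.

== SKYLINES ==
[[13,3],[15,0]]
[[13,3],[15,0],[31,16],[43,0]]
[[9,20],[11,0],[13,3],[15,0],[31,16],[43,0]]
[[9,20],[11,0],[13,3],[15,0],[22,4],[24,0],[31,16],[43,0]]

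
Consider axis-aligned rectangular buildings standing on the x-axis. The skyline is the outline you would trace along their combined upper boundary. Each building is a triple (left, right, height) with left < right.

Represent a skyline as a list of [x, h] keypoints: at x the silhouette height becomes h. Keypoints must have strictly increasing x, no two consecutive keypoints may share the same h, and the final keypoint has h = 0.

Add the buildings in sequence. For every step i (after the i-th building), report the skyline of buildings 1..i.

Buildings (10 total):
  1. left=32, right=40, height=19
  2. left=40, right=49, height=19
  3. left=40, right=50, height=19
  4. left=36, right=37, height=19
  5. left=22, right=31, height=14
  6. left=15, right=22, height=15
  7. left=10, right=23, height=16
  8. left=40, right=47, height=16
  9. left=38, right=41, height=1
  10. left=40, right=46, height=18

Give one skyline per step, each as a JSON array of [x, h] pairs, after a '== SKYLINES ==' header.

== SKYLINES ==
[[32,19],[40,0]]
[[32,19],[49,0]]
[[32,19],[50,0]]
[[32,19],[50,0]]
[[22,14],[31,0],[32,19],[50,0]]
[[15,15],[22,14],[31,0],[32,19],[50,0]]
[[10,16],[23,14],[31,0],[32,19],[50,0]]
[[10,16],[23,14],[31,0],[32,19],[50,0]]
[[10,16],[23,14],[31,0],[32,19],[50,0]]
[[10,16],[23,14],[31,0],[32,19],[50,0]]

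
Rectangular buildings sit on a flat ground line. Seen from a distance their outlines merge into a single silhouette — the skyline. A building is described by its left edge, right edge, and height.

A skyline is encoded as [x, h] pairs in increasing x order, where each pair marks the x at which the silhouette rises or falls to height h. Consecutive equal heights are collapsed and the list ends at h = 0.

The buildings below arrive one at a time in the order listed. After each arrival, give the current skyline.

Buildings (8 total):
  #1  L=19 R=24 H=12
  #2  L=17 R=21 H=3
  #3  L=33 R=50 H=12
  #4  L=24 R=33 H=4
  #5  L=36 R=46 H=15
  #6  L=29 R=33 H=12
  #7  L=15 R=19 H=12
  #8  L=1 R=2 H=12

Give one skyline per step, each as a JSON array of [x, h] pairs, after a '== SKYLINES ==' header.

== SKYLINES ==
[[19,12],[24,0]]
[[17,3],[19,12],[24,0]]
[[17,3],[19,12],[24,0],[33,12],[50,0]]
[[17,3],[19,12],[24,4],[33,12],[50,0]]
[[17,3],[19,12],[24,4],[33,12],[36,15],[46,12],[50,0]]
[[17,3],[19,12],[24,4],[29,12],[36,15],[46,12],[50,0]]
[[15,12],[24,4],[29,12],[36,15],[46,12],[50,0]]
[[1,12],[2,0],[15,12],[24,4],[29,12],[36,15],[46,12],[50,0]]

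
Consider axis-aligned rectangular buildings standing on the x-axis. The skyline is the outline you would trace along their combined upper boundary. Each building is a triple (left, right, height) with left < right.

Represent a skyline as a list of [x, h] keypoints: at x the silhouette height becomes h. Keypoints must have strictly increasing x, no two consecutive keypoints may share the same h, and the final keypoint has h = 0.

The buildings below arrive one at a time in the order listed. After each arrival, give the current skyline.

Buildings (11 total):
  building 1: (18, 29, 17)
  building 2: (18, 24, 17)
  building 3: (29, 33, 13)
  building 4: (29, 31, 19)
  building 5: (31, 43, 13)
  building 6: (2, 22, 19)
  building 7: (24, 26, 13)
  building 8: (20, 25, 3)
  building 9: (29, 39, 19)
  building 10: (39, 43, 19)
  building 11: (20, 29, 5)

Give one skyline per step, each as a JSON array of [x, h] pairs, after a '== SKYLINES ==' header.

== SKYLINES ==
[[18,17],[29,0]]
[[18,17],[29,0]]
[[18,17],[29,13],[33,0]]
[[18,17],[29,19],[31,13],[33,0]]
[[18,17],[29,19],[31,13],[43,0]]
[[2,19],[22,17],[29,19],[31,13],[43,0]]
[[2,19],[22,17],[29,19],[31,13],[43,0]]
[[2,19],[22,17],[29,19],[31,13],[43,0]]
[[2,19],[22,17],[29,19],[39,13],[43,0]]
[[2,19],[22,17],[29,19],[43,0]]
[[2,19],[22,17],[29,19],[43,0]]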